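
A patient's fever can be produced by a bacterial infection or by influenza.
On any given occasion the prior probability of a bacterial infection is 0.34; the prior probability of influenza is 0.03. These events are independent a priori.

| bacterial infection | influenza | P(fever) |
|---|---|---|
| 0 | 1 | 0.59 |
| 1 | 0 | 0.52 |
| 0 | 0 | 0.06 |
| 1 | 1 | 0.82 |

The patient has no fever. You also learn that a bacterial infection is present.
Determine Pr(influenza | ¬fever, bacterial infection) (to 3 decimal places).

Sum P(¬fever|·) weighted by the priors over both values of influenza:
  P(¬fever | bacterial infection) = 0.48·0.97 + 0.18·0.03
        = 0.465600 + 0.005400 = 0.471000
Configurations with influenza contribute 0.005400, so
  P(influenza | ¬fever, bacterial infection) = 0.005400 / 0.471000 ≈ 0.011

Pr(influenza | ¬fever, bacterial infection) ≈ 0.011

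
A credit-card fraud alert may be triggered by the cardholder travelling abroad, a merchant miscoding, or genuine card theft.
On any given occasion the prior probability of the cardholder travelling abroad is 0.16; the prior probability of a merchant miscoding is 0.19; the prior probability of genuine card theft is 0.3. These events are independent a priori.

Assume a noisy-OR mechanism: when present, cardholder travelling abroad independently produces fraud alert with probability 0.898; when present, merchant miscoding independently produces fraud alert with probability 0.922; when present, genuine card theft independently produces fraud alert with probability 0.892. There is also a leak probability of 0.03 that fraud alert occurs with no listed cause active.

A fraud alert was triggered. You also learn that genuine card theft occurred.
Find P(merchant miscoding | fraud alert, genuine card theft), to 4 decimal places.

Under noisy-OR, P(fraud alert | causes) = 1 − (1−0.03)·∏(1−qᵢ) over the active causes.
Sum P(fraud alert|·) weighted by the priors over the 4 (cardholder travelling abroad, merchant miscoding) configurations:
  P(fraud alert | genuine card theft) = 0.89524·0.84·0.81 + 0.991829·0.84·0.19 + 0.989314·0.16·0.81 + 0.999167·0.16·0.19
        = 0.609121 + 0.158296 + 0.128215 + 0.030375 = 0.926007
Configurations with merchant miscoding contribute 0.188671, so
  P(merchant miscoding | fraud alert, genuine card theft) = 0.188671 / 0.926007 ≈ 0.2037

P(merchant miscoding | fraud alert, genuine card theft) ≈ 0.2037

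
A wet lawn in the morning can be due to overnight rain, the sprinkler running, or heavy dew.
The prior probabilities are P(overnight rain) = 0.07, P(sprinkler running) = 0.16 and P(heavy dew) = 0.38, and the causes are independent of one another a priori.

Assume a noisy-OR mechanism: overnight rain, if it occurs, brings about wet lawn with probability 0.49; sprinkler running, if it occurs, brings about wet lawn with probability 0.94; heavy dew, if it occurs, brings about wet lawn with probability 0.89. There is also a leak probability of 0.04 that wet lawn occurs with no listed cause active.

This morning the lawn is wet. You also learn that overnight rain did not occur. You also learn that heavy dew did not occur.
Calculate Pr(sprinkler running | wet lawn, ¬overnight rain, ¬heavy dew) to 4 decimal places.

Pr(sprinkler running | wet lawn, ¬overnight rain, ¬heavy dew) ≈ 0.8178

Under noisy-OR, P(wet lawn | causes) = 1 − (1−0.04)·∏(1−qᵢ) over the active causes.
P(wet lawn | ¬overnight rain, ¬heavy dew) = 0.04×0.84 + 0.9424×0.16 = 0.033600 + 0.150784 = 0.184384
The sprinkler running-present share is 0.9424×0.16 = 0.150784.
Hence the posterior is 0.150784/0.184384 ≈ 0.8178.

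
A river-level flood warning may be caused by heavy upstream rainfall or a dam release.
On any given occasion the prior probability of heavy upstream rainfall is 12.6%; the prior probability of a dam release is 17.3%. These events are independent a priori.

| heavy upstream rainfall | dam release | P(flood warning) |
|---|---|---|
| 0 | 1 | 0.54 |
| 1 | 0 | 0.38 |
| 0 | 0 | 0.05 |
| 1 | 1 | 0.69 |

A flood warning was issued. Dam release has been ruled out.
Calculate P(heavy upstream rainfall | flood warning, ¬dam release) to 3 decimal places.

P(heavy upstream rainfall | flood warning, ¬dam release) ≈ 0.523

P(flood warning | ¬dam release) = 0.05×0.874 + 0.38×0.126 = 0.043700 + 0.047880 = 0.091580
Of this, 0.047880 comes from 0.38×0.126 (the heavy upstream rainfall=true cases).
So P(heavy upstream rainfall | flood warning, ¬dam release) = 0.047880/0.091580 ≈ 0.523.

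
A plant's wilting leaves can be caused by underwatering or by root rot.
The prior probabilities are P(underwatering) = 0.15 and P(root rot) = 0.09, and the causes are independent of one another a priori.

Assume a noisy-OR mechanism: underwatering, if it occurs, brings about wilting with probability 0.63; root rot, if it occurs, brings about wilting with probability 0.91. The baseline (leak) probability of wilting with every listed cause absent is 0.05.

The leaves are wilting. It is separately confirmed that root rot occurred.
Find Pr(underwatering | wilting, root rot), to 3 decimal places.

Pr(underwatering | wilting, root rot) ≈ 0.157

Under noisy-OR, P(wilting | causes) = 1 − (1−0.05)·∏(1−qᵢ) over the active causes.
Weight on underwatering=true, given the evidence: 0.968365*0.15 = 0.145255
The normalizing constant is 0.9145*0.85 + 0.968365*0.15 = 0.922580
Posterior = 0.145255 / 0.922580 ≈ 0.157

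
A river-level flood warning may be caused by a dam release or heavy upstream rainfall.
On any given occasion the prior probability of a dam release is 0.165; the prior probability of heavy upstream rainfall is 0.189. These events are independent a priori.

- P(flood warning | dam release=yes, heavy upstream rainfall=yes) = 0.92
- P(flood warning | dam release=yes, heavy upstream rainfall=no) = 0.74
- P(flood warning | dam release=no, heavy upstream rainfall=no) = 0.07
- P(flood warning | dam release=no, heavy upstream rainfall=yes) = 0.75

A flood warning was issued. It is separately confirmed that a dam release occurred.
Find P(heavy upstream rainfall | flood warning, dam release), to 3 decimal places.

P(heavy upstream rainfall | flood warning, dam release) ≈ 0.225

By total probability over both values of heavy upstream rainfall:
  P(flood warning | dam release) = 0.74*0.811 + 0.92*0.189
        = 0.600140 + 0.173880 = 0.774020
The terms with heavy upstream rainfall present sum to 0.173880, so
  P(heavy upstream rainfall | flood warning, dam release) = 0.173880 / 0.774020 ≈ 0.225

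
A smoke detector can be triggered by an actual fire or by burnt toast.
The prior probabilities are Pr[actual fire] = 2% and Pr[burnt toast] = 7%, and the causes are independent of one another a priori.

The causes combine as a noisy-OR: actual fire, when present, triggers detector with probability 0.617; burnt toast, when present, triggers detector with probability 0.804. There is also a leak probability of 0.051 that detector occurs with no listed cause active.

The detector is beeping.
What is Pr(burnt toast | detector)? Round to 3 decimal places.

Under noisy-OR, P(detector | causes) = 1 − (1−0.051)·∏(1−qᵢ) over the active causes.
Sum P(detector|·) weighted by the priors over the 4 (actual fire, burnt toast) configurations:
  P(detector) = 0.051*0.98*0.93 + 0.813996*0.98*0.07 + 0.636533*0.02*0.93 + 0.92876*0.02*0.07
        = 0.046481 + 0.055840 + 0.011840 + 0.001300 = 0.115461
Configurations with burnt toast contribute 0.057140, so
  P(burnt toast | detector) = 0.057140 / 0.115461 ≈ 0.495

Pr(burnt toast | detector) ≈ 0.495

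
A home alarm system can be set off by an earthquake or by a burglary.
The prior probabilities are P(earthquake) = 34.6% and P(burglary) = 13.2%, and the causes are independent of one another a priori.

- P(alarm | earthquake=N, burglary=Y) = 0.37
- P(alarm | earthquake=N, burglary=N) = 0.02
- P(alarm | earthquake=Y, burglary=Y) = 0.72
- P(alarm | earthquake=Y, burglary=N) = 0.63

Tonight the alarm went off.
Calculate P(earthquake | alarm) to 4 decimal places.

P(earthquake | alarm) ≈ 0.8369

By total probability over the 4 (earthquake, burglary) configurations:
  P(alarm) = 0.02×0.654×0.868 + 0.37×0.654×0.132 + 0.63×0.346×0.868 + 0.72×0.346×0.132
        = 0.011353 + 0.031941 + 0.189207 + 0.032884 = 0.265385
The terms with earthquake present sum to 0.222091, so
  P(earthquake | alarm) = 0.222091 / 0.265385 ≈ 0.8369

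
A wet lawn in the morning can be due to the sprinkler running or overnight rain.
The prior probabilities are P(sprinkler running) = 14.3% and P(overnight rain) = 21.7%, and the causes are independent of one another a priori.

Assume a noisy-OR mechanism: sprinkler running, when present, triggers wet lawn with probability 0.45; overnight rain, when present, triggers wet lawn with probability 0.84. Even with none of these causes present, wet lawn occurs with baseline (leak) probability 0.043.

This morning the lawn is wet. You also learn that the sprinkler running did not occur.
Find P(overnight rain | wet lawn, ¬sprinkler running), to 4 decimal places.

P(overnight rain | wet lawn, ¬sprinkler running) ≈ 0.8452

Under noisy-OR, P(wet lawn | causes) = 1 − (1−0.043)·∏(1−qᵢ) over the active causes.
P(wet lawn | ¬sprinkler running) = 0.043×0.783 + 0.84688×0.217 = 0.033669 + 0.183773 = 0.217442
Of this, 0.183773 comes from 0.84688×0.217 (the overnight rain=true cases).
Hence the posterior is 0.183773/0.217442 ≈ 0.8452.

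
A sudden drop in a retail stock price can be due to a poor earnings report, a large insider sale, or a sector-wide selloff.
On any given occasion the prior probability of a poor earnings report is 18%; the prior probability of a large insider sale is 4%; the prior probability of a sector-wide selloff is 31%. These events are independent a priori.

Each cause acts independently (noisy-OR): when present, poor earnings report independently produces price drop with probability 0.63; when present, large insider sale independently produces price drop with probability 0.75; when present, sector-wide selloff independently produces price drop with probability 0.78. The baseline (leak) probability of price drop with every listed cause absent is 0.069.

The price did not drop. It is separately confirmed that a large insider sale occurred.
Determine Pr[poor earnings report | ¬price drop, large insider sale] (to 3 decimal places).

Under noisy-OR, P(price drop | causes) = 1 − (1−0.069)·∏(1−qᵢ) over the active causes.
P(¬price drop | large insider sale) = 0.23275*0.82*0.69 + 0.051205*0.82*0.31 + 0.086117*0.18*0.69 + 0.018946*0.18*0.31 = 0.131690 + 0.013016 + 0.010696 + 0.001057 = 0.156459
Of this, 0.011753 comes from 0.010696 + 0.001057 (the poor earnings report=true cases).
P(poor earnings report | ¬price drop, large insider sale) = 0.011753 / 0.156459 ≈ 0.075

Pr[poor earnings report | ¬price drop, large insider sale] ≈ 0.075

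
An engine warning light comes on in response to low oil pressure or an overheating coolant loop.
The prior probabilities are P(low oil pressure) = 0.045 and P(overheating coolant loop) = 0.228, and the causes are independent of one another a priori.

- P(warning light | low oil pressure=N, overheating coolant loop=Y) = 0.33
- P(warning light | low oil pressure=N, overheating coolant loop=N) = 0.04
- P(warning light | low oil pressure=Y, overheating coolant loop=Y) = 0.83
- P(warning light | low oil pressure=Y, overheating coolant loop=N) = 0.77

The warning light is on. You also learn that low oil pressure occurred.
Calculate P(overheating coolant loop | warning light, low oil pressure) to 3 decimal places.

P(overheating coolant loop | warning light, low oil pressure) ≈ 0.241

P(warning light | low oil pressure) = 0.77×0.772 + 0.83×0.228 = 0.594440 + 0.189240 = 0.783680
Restricting to configurations with overheating coolant loop present: 0.83×0.228 = 0.189240.
P(overheating coolant loop | warning light, low oil pressure) = 0.189240 / 0.783680 ≈ 0.241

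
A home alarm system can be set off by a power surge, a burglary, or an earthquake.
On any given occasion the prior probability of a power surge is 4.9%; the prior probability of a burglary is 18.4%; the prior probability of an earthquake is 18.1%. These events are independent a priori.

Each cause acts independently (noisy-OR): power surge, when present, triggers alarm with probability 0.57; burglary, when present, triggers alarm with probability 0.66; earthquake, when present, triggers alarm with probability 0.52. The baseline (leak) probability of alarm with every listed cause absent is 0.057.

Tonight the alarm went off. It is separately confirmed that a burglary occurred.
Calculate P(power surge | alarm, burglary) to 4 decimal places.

P(power surge | alarm, burglary) ≈ 0.0597

Under noisy-OR, P(alarm | causes) = 1 − (1−0.057)·∏(1−qᵢ) over the active causes.
P(alarm | burglary) = 0.67938*0.951*0.819 + 0.846102*0.951*0.181 + 0.862133*0.049*0.819 + 0.933824*0.049*0.181 = 0.529148 + 0.145640 + 0.034598 + 0.008282 = 0.717668
Restricting to configurations with power surge present: 0.034598 + 0.008282 = 0.042880.
So P(power surge | alarm, burglary) = 0.042880/0.717668 ≈ 0.0597.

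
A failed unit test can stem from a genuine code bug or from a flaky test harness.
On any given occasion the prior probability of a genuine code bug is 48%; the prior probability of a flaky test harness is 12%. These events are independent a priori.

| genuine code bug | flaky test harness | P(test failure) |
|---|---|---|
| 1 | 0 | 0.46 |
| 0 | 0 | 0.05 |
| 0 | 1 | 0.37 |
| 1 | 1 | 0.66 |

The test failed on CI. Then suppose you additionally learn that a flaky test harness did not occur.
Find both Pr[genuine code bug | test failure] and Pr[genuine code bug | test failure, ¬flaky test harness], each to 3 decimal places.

P(test failure) = 0.05×0.52×0.88 + 0.37×0.52×0.12 + 0.46×0.48×0.88 + 0.66×0.48×0.12 = 0.022880 + 0.023088 + 0.194304 + 0.038016 = 0.278288
Of this, 0.232320 comes from 0.194304 + 0.038016 (the genuine code bug=true cases).
Hence the posterior is 0.232320/0.278288 ≈ 0.835.

Now also conditioning on flaky test harness≠true:
Weight on genuine code bug=true, given the evidence: 0.46*0.48 = 0.220800
Denominator P(test failure | ¬flaky test harness): 0.05*0.52 + 0.46*0.48 = 0.246800
P(genuine code bug | test failure, ¬flaky test harness) = 0.220800/0.246800 ≈ 0.895

Pr[genuine code bug | test failure] ≈ 0.835; Pr[genuine code bug | test failure, ¬flaky test harness] ≈ 0.895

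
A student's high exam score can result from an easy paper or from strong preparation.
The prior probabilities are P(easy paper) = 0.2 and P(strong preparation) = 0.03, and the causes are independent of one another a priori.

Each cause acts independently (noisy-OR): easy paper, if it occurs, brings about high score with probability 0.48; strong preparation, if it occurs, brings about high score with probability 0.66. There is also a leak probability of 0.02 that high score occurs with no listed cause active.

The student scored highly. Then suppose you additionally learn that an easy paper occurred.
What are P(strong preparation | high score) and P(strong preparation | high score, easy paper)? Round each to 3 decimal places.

P(strong preparation | high score) ≈ 0.159; P(strong preparation | high score, easy paper) ≈ 0.050

Under noisy-OR, P(high score | causes) = 1 − (1−0.02)·∏(1−qᵢ) over the active causes.
P(high score) = 0.02·0.8·0.97 + 0.6668·0.8·0.03 + 0.4904·0.2·0.97 + 0.826736·0.2·0.03 = 0.015520 + 0.016003 + 0.095138 + 0.004960 = 0.131621
Restricting to configurations with strong preparation present: 0.016003 + 0.004960 = 0.020963.
P(strong preparation | high score) = 0.020963 / 0.131621 ≈ 0.159

Now condition on the additional information:
P(high score | easy paper) = 0.4904*0.97 + 0.826736*0.03 = 0.475688 + 0.024802 = 0.500490
The strong preparation-present share is 0.826736*0.03 = 0.024802.
Hence the posterior is 0.024802/0.500490 ≈ 0.050.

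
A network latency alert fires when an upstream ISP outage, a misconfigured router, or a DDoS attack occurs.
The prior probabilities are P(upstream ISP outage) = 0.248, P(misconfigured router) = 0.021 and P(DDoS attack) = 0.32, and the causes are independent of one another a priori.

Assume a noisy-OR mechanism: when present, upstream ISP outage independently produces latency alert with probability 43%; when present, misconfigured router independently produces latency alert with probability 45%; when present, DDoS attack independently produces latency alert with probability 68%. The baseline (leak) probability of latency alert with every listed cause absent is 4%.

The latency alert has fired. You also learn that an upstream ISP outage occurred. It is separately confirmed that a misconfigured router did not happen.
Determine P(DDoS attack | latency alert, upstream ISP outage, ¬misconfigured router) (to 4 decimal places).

Under noisy-OR, P(latency alert | causes) = 1 − (1−0.04)·∏(1−qᵢ) over the active causes.
For the numerator, keep only DDoS attack=true terms: 0.824896·0.32 = 0.263967
Normalizer over all consistent configurations: 0.4528·0.68 + 0.824896·0.32 = 0.571871
P(DDoS attack | latency alert, upstream ISP outage, ¬misconfigured router) = 0.263967/0.571871 ≈ 0.4616

P(DDoS attack | latency alert, upstream ISP outage, ¬misconfigured router) ≈ 0.4616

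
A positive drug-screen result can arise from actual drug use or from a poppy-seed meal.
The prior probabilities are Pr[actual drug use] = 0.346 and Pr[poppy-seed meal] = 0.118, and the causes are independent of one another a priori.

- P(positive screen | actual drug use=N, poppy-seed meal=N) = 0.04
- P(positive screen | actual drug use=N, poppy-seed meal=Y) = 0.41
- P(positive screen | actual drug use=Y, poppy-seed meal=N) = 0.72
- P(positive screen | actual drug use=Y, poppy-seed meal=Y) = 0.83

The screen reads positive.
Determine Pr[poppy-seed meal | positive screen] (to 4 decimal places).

Pr[poppy-seed meal | positive screen] ≈ 0.2125

By total probability over the 4 (actual drug use, poppy-seed meal) configurations:
  P(positive screen) = 0.04×0.654×0.882 + 0.41×0.654×0.118 + 0.72×0.346×0.882 + 0.83×0.346×0.118
        = 0.023073 + 0.031641 + 0.219724 + 0.033887 = 0.308325
Configurations with poppy-seed meal contribute 0.065528, so
  P(poppy-seed meal | positive screen) = 0.065528 / 0.308325 ≈ 0.2125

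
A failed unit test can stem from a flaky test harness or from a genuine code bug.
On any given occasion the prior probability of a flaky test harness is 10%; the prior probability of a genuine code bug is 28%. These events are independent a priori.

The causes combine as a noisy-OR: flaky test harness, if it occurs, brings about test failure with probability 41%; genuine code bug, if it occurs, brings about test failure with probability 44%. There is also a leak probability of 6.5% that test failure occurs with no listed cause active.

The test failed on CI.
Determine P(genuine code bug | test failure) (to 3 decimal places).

P(genuine code bug | test failure) ≈ 0.652

Under noisy-OR, P(test failure | causes) = 1 − (1−0.065)·∏(1−qᵢ) over the active causes.
P(test failure) = 0.065·0.9·0.72 + 0.4764·0.9·0.28 + 0.44835·0.1·0.72 + 0.691076·0.1·0.28 = 0.042120 + 0.120053 + 0.032281 + 0.019350 = 0.213804
Of this, 0.139403 comes from 0.120053 + 0.019350 (the genuine code bug=true cases).
So P(genuine code bug | test failure) = 0.139403/0.213804 ≈ 0.652.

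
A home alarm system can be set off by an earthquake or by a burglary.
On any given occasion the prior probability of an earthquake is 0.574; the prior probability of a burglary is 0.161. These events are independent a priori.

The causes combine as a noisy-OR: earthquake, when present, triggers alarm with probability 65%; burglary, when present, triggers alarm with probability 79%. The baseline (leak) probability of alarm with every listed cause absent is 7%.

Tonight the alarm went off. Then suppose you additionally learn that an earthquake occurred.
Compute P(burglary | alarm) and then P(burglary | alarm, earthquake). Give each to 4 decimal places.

P(burglary | alarm) ≈ 0.2877; P(burglary | alarm, earthquake) ≈ 0.2095

Under noisy-OR, P(alarm | causes) = 1 − (1−0.07)·∏(1−qᵢ) over the active causes.
By total probability over the 4 (earthquake, burglary) configurations:
  P(alarm) = 0.07*0.426*0.839 + 0.8047*0.426*0.161 + 0.6745*0.574*0.839 + 0.931645*0.574*0.161
        = 0.025019 + 0.055191 + 0.324830 + 0.086097 = 0.491137
The terms with burglary present sum to 0.141288, so
  P(burglary | alarm) = 0.141288 / 0.491137 ≈ 0.2877

Now also conditioning on earthquake=true:
For the numerator, keep only burglary=true terms: 0.931645×0.161 = 0.149995
The normalizing constant is 0.6745×0.839 + 0.931645×0.161 = 0.715900
P(burglary | alarm, earthquake) = 0.149995/0.715900 ≈ 0.2095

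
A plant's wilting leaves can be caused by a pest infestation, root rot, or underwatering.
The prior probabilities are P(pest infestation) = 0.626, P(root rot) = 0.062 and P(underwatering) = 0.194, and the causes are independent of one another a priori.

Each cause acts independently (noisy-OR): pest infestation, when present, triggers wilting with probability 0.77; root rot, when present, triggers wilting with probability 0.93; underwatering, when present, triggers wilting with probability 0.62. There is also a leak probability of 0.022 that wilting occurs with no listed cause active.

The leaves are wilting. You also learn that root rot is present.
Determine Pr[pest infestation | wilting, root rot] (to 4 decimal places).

Under noisy-OR, P(wilting | causes) = 1 − (1−0.022)·∏(1−qᵢ) over the active causes.
Sum P(wilting|·) weighted by the priors over the 4 (pest infestation, underwatering) configurations:
  P(wilting | root rot) = 0.93154·0.374·0.806 + 0.973985·0.374·0.194 + 0.984254·0.626·0.806 + 0.994017·0.626·0.194
        = 0.280807 + 0.070668 + 0.496611 + 0.120717 = 0.968803
The terms with pest infestation present sum to 0.617328, so
  P(pest infestation | wilting, root rot) = 0.617328 / 0.968803 ≈ 0.6372

Pr[pest infestation | wilting, root rot] ≈ 0.6372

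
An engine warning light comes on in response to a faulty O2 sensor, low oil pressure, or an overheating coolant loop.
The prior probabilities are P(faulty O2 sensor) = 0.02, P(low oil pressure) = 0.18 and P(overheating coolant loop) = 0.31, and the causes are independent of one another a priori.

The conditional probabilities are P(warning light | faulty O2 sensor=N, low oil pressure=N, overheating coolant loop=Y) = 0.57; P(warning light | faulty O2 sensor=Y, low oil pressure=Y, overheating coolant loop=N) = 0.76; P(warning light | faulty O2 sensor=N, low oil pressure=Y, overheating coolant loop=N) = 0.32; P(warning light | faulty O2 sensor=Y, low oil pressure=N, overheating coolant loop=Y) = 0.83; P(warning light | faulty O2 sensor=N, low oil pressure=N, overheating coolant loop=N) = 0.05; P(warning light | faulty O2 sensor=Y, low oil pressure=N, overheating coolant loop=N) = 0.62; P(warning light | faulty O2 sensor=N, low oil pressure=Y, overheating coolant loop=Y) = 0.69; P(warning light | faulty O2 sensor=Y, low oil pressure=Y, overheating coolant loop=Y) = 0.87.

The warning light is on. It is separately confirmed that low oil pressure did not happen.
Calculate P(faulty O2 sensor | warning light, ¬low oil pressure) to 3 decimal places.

Weight on faulty O2 sensor=true, given the evidence: 0.008556 + 0.005146 = 0.013702
The normalizing constant is 0.05·0.98·0.69 + 0.57·0.98·0.31 + 0.62·0.02·0.69 + 0.83·0.02·0.31 = 0.220678
P(faulty O2 sensor | warning light, ¬low oil pressure) = 0.013702/0.220678 ≈ 0.062

P(faulty O2 sensor | warning light, ¬low oil pressure) ≈ 0.062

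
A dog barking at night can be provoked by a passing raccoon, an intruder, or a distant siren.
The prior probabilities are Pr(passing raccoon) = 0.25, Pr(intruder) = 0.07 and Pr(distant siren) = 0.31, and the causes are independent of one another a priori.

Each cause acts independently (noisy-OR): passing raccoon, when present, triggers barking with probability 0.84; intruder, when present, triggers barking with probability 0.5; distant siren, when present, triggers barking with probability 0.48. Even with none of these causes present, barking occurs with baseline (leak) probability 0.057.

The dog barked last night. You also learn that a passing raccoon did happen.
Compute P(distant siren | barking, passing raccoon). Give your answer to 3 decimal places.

Under noisy-OR, P(barking | causes) = 1 − (1−0.057)·∏(1−qᵢ) over the active causes.
P(barking | passing raccoon) = 0.84912*0.93*0.69 + 0.921542*0.93*0.31 + 0.92456*0.07*0.69 + 0.960771*0.07*0.31 = 0.544880 + 0.265681 + 0.044656 + 0.020849 = 0.876066
The distant siren-present share is 0.265681 + 0.020849 = 0.286530.
So P(distant siren | barking, passing raccoon) = 0.286530/0.876066 ≈ 0.327.

P(distant siren | barking, passing raccoon) ≈ 0.327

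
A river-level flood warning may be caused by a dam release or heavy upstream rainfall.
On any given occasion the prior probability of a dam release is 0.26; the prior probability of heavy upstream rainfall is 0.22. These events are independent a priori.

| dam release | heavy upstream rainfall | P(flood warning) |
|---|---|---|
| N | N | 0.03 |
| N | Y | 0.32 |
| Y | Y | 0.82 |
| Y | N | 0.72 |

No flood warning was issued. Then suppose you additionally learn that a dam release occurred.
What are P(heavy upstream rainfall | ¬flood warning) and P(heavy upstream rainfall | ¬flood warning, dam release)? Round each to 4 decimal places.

P(heavy upstream rainfall | ¬flood warning) ≈ 0.1640; P(heavy upstream rainfall | ¬flood warning, dam release) ≈ 0.1535

P(¬flood warning) = 0.97*0.74*0.78 + 0.68*0.74*0.22 + 0.28*0.26*0.78 + 0.18*0.26*0.22 = 0.559884 + 0.110704 + 0.056784 + 0.010296 = 0.737668
Restricting to configurations with heavy upstream rainfall present: 0.110704 + 0.010296 = 0.121000.
Hence the posterior is 0.121000/0.737668 ≈ 0.1640.

Now also conditioning on dam release=true:
Weight on heavy upstream rainfall=true, given the evidence: 0.18·0.22 = 0.039600
The normalizing constant is 0.28·0.78 + 0.18·0.22 = 0.258000
P(heavy upstream rainfall | ¬flood warning, dam release) = 0.039600/0.258000 ≈ 0.1535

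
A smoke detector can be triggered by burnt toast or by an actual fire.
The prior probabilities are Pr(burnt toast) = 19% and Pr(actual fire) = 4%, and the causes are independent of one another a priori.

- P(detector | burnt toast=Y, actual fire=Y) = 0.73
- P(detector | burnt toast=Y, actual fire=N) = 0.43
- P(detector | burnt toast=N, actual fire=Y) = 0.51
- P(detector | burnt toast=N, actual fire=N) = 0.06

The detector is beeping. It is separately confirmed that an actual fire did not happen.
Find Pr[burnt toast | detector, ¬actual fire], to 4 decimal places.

Pr[burnt toast | detector, ¬actual fire] ≈ 0.6270

Enumerate both values of burnt toast and weight by the priors:
  P(detector | ¬actual fire) = 0.06*0.81 + 0.43*0.19
        = 0.048600 + 0.081700 = 0.130300
Keeping only the burnt toast-present terms gives 0.081700, so
  P(burnt toast | detector, ¬actual fire) = 0.081700 / 0.130300 ≈ 0.6270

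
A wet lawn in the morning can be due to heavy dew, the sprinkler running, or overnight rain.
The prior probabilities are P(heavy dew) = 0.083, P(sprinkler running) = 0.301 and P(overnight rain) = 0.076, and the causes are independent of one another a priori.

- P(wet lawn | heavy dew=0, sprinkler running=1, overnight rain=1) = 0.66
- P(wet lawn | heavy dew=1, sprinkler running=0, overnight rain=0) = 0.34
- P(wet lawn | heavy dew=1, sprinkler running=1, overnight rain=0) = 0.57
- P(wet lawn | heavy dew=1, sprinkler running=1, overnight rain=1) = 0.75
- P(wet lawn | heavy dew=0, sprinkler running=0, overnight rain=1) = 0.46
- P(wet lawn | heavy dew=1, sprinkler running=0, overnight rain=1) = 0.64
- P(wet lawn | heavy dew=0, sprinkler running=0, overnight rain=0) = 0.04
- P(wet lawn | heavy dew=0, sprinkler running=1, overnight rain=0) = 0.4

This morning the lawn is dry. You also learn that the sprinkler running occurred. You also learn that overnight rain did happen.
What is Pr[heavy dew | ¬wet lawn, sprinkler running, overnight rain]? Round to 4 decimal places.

By total probability over both values of heavy dew:
  P(¬wet lawn | sprinkler running, overnight rain) = 0.34*0.917 + 0.25*0.083
        = 0.311780 + 0.020750 = 0.332530
The terms with heavy dew present sum to 0.020750, so
  P(heavy dew | ¬wet lawn, sprinkler running, overnight rain) = 0.020750 / 0.332530 ≈ 0.0624

Pr[heavy dew | ¬wet lawn, sprinkler running, overnight rain] ≈ 0.0624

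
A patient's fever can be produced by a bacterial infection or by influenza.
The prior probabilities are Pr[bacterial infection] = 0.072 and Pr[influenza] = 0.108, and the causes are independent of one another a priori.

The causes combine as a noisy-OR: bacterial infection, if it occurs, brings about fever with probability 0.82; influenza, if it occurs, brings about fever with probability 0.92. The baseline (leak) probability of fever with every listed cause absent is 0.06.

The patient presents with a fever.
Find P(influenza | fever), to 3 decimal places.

Under noisy-OR, P(fever | causes) = 1 − (1−0.06)·∏(1−qᵢ) over the active causes.
P(fever) = 0.06*0.928*0.892 + 0.9248*0.928*0.108 + 0.8308*0.072*0.892 + 0.986464*0.072*0.108 = 0.049667 + 0.092687 + 0.053357 + 0.007671 = 0.203382
Restricting to configurations with influenza present: 0.092687 + 0.007671 = 0.100358.
Hence the posterior is 0.100358/0.203382 ≈ 0.493.

P(influenza | fever) ≈ 0.493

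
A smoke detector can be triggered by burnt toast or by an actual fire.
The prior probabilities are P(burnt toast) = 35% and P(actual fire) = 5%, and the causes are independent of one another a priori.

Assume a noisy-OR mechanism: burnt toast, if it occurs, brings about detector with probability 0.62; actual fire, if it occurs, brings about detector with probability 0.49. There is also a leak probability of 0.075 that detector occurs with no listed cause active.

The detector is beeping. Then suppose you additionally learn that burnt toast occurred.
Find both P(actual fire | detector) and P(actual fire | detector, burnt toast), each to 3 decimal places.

Under noisy-OR, P(detector | causes) = 1 − (1−0.075)·∏(1−qᵢ) over the active causes.
Numerator (weight on configurations with actual fire): 0.017168 + 0.014363 = 0.031531
Normalizer over all consistent configurations: 0.075·0.65·0.95 + 0.52825·0.65·0.05 + 0.6485·0.35·0.95 + 0.820735·0.35·0.05 = 0.293469
Posterior = 0.031531 / 0.293469 ≈ 0.107

Now also conditioning on burnt toast=true:
Sum P(detector|·) weighted by the priors over both values of actual fire:
  P(detector | burnt toast) = 0.6485×0.95 + 0.820735×0.05
        = 0.616075 + 0.041037 = 0.657112
Configurations with actual fire contribute 0.041037, so
  P(actual fire | detector, burnt toast) = 0.041037 / 0.657112 ≈ 0.062

P(actual fire | detector) ≈ 0.107; P(actual fire | detector, burnt toast) ≈ 0.062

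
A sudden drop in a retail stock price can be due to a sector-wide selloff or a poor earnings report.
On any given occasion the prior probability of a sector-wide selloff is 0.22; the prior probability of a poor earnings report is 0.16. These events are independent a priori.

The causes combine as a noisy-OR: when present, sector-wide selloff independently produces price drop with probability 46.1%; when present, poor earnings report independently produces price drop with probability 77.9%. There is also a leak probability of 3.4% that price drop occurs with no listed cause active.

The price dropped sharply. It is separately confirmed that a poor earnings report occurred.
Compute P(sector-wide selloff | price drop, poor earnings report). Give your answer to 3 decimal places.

Under noisy-OR, P(price drop | causes) = 1 − (1−0.034)·∏(1−qᵢ) over the active causes.
Numerator (weight on configurations with sector-wide selloff): 0.884931*0.22 = 0.194685
The normalizing constant is 0.786514*0.78 + 0.884931*0.22 = 0.808166
P(sector-wide selloff | price drop, poor earnings report) = 0.194685/0.808166 ≈ 0.241

P(sector-wide selloff | price drop, poor earnings report) ≈ 0.241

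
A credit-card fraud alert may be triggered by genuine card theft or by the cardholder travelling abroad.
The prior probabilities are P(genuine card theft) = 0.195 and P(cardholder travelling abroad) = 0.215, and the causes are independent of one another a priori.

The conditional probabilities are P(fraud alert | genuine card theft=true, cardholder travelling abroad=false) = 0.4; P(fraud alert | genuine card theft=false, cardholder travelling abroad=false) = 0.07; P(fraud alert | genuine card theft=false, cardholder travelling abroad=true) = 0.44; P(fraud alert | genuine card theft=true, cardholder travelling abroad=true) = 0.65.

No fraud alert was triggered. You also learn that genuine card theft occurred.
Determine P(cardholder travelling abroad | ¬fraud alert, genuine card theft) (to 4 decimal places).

P(cardholder travelling abroad | ¬fraud alert, genuine card theft) ≈ 0.1378

Numerator (weight on configurations with cardholder travelling abroad): 0.35×0.215 = 0.075250
Normalizer over all consistent configurations: 0.6×0.785 + 0.35×0.215 = 0.546250
P(cardholder travelling abroad | ¬fraud alert, genuine card theft) = 0.075250/0.546250 ≈ 0.1378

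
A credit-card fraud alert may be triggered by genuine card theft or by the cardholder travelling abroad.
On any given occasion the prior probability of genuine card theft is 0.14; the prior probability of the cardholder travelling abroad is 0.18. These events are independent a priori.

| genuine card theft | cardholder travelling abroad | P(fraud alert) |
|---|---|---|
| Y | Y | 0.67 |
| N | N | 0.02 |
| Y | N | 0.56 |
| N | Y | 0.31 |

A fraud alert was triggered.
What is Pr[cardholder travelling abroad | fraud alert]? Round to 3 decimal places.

Pr[cardholder travelling abroad | fraud alert] ≈ 0.453

For the numerator, keep only cardholder travelling abroad=true terms: 0.047988 + 0.016884 = 0.064872
The normalizing constant is 0.02×0.86×0.82 + 0.31×0.86×0.18 + 0.56×0.14×0.82 + 0.67×0.14×0.18 = 0.143264
P(cardholder travelling abroad | fraud alert) = 0.064872/0.143264 ≈ 0.453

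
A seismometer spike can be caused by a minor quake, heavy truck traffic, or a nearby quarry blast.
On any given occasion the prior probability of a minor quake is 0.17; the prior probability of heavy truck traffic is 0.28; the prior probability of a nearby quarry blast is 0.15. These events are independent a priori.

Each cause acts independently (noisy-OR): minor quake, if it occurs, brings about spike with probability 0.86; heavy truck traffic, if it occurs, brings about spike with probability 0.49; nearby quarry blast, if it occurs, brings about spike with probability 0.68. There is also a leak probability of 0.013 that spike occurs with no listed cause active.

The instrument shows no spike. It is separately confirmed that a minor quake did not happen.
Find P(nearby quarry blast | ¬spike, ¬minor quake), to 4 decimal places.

P(nearby quarry blast | ¬spike, ¬minor quake) ≈ 0.0535

Under noisy-OR, P(spike | causes) = 1 − (1−0.013)·∏(1−qᵢ) over the active causes.
For the numerator, keep only nearby quarry blast=true terms: 0.034111 + 0.006765 = 0.040876
The normalizing constant is 0.987*0.72*0.85 + 0.31584*0.72*0.15 + 0.50337*0.28*0.85 + 0.161078*0.28*0.15 = 0.764722
Posterior = 0.040876 / 0.764722 ≈ 0.0535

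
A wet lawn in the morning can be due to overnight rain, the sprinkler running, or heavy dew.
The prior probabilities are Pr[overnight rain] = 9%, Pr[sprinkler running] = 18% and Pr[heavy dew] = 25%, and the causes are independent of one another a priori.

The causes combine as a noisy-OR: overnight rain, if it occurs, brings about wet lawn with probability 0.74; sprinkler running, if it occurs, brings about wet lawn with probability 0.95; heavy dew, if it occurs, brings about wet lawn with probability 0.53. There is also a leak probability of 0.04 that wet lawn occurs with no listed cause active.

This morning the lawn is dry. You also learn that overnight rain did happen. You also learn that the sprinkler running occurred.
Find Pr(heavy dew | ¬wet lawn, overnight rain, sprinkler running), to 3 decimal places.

Pr(heavy dew | ¬wet lawn, overnight rain, sprinkler running) ≈ 0.135

Under noisy-OR, P(wet lawn | causes) = 1 − (1−0.04)·∏(1−qᵢ) over the active causes.
For the numerator, keep only heavy dew=true terms: 0.005866·0.25 = 0.001466
Normalizer over all consistent configurations: 0.01248·0.75 + 0.005866·0.25 = 0.010826
P(heavy dew | ¬wet lawn, overnight rain, sprinkler running) = 0.001466/0.010826 ≈ 0.135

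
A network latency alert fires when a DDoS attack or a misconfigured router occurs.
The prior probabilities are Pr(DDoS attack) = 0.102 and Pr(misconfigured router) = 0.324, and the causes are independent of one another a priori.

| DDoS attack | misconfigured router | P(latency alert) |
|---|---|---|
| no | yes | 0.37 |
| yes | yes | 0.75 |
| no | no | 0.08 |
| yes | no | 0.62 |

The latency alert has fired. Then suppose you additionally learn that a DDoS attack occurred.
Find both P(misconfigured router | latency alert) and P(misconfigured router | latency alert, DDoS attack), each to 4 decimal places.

P(misconfigured router | latency alert) ≈ 0.5919; P(misconfigured router | latency alert, DDoS attack) ≈ 0.3670

Sum P(latency alert|·) weighted by the priors over the 4 (DDoS attack, misconfigured router) configurations:
  P(latency alert) = 0.08×0.898×0.676 + 0.37×0.898×0.324 + 0.62×0.102×0.676 + 0.75×0.102×0.324
        = 0.048564 + 0.107652 + 0.042750 + 0.024786 = 0.223752
The terms with misconfigured router present sum to 0.132438, so
  P(misconfigured router | latency alert) = 0.132438 / 0.223752 ≈ 0.5919

Now also conditioning on DDoS attack=true:
By total probability over both values of misconfigured router:
  P(latency alert | DDoS attack) = 0.62·0.676 + 0.75·0.324
        = 0.419120 + 0.243000 = 0.662120
Keeping only the misconfigured router-present terms gives 0.243000, so
  P(misconfigured router | latency alert, DDoS attack) = 0.243000 / 0.662120 ≈ 0.3670
The drop from 0.5919 to 0.3670 is the explaining-away (discounting) effect.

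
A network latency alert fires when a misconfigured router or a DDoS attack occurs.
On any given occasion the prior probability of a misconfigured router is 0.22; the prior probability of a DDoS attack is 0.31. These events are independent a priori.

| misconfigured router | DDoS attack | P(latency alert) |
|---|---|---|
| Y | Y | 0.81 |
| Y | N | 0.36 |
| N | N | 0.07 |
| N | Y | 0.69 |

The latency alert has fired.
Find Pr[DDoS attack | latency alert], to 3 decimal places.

For the numerator, keep only DDoS attack=true terms: 0.166842 + 0.055242 = 0.222084
Normalizer over all consistent configurations: 0.07×0.78×0.69 + 0.69×0.78×0.31 + 0.36×0.22×0.69 + 0.81×0.22×0.31 = 0.314406
P(DDoS attack | latency alert) = 0.222084/0.314406 ≈ 0.706

Pr[DDoS attack | latency alert] ≈ 0.706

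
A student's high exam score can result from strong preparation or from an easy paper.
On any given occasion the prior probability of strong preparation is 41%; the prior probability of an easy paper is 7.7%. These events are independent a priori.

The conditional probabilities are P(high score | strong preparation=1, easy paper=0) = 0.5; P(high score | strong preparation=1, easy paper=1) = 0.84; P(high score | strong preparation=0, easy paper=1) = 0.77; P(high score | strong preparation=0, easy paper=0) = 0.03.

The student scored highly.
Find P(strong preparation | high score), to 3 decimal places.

Weight on strong preparation=true, given the evidence: 0.189215 + 0.026519 = 0.215734
The normalizing constant is 0.03×0.59×0.923 + 0.77×0.59×0.077 + 0.5×0.41×0.923 + 0.84×0.41×0.077 = 0.267052
Posterior = 0.215734 / 0.267052 ≈ 0.808

P(strong preparation | high score) ≈ 0.808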